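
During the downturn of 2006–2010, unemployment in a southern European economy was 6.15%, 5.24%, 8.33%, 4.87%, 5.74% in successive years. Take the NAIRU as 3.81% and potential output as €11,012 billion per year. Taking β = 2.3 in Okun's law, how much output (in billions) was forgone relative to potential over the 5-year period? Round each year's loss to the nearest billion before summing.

Year 2006: gap = -2.3 × (6.15 - 3.81) = -5.382%, loss ≈ 11012 × 5.382/100 ≈ 593.
Year 2007: gap = -2.3 × (5.24 - 3.81) = -3.289%, loss ≈ 11012 × 3.289/100 ≈ 362.
Year 2008: gap = -2.3 × (8.33 - 3.81) = -10.396%, loss ≈ 11012 × 10.396/100 ≈ 1145.
Year 2009: gap = -2.3 × (4.87 - 3.81) = -2.438%, loss ≈ 11012 × 2.438/100 ≈ 268.
Year 2010: gap = -2.3 × (5.74 - 3.81) = -4.439%, loss ≈ 11012 × 4.439/100 ≈ 489.
Total lost output = 593 + 362 + 1145 + 268 + 489 = 2857 billion.

€2,857 billion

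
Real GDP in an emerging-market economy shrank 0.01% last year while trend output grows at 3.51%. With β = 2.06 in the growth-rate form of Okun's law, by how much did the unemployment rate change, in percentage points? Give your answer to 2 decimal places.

Growth-rate Okun's law: g_Y = g_Y* - β × Δu, so Δu = (g_Y* - g_Y)/β.
Δu = (3.51 + 0.01)/2.06 = 3.52/2.06 = 1.71 percentage points.

1.71 percentage points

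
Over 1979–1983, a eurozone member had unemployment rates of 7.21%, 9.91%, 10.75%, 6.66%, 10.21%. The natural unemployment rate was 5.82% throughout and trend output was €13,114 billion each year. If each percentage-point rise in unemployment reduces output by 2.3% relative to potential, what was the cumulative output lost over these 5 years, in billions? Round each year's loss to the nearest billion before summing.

€4,717 billion

Year 1979: gap = -2.3 × (7.21 - 5.82) = -3.197%, loss ≈ 13114 × 3.197/100 ≈ 419.
Year 1980: gap = -2.3 × (9.91 - 5.82) = -9.407%, loss ≈ 13114 × 9.407/100 ≈ 1234.
Year 1981: gap = -2.3 × (10.75 - 5.82) = -11.339%, loss ≈ 13114 × 11.339/100 ≈ 1487.
Year 1982: gap = -2.3 × (6.66 - 5.82) = -1.932%, loss ≈ 13114 × 1.932/100 ≈ 253.
Year 1983: gap = -2.3 × (10.21 - 5.82) = -10.097%, loss ≈ 13114 × 10.097/100 ≈ 1324.
Total lost output = 419 + 1234 + 1487 + 253 + 1324 = 4717 billion.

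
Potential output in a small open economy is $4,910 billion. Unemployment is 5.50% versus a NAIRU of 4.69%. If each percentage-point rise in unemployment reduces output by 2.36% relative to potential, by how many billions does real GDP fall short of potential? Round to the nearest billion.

Output gap = -2.36 × (5.5 - 4.69) = -2.36 × 0.81 = -1.9116%.
Actual GDP ≈ 4910 × 0.980884 ≈ 4816 billion, so the shortfall is 4910 - 4816 = 94 billion.

$94 billion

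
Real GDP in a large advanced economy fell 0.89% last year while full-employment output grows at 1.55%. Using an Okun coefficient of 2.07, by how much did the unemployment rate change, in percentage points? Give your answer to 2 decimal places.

Growth-rate Okun's law: g_Y = g_Y* - β × Δu, so Δu = (g_Y* - g_Y)/β.
Δu = (1.55 + 0.89)/2.07 = 2.44/2.07 = 1.18 percentage points.

1.18 percentage points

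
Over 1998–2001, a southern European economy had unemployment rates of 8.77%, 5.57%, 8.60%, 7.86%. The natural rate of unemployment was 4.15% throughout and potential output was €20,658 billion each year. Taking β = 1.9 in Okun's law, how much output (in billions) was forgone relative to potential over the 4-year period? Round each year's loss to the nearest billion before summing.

Year 1998: gap = -1.9 × (8.77 - 4.15) = -8.778%, loss ≈ 20658 × 8.778/100 ≈ 1813.
Year 1999: gap = -1.9 × (5.57 - 4.15) = -2.698%, loss ≈ 20658 × 2.698/100 ≈ 557.
Year 2000: gap = -1.9 × (8.6 - 4.15) = -8.455%, loss ≈ 20658 × 8.455/100 ≈ 1747.
Year 2001: gap = -1.9 × (7.86 - 4.15) = -7.049%, loss ≈ 20658 × 7.049/100 ≈ 1456.
Total lost output = 1813 + 557 + 1747 + 1456 = 5573 billion.

€5,573 billion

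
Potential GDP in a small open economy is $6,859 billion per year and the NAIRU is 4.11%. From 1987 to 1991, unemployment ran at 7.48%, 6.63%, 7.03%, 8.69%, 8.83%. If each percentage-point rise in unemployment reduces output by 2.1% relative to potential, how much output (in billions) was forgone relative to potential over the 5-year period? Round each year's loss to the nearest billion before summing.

$2,609 billion

Year 1987: gap = -2.1 × (7.48 - 4.11) = -7.077%, loss ≈ 6859 × 7.077/100 ≈ 485.
Year 1988: gap = -2.1 × (6.63 - 4.11) = -5.292%, loss ≈ 6859 × 5.292/100 ≈ 363.
Year 1989: gap = -2.1 × (7.03 - 4.11) = -6.132%, loss ≈ 6859 × 6.132/100 ≈ 421.
Year 1990: gap = -2.1 × (8.69 - 4.11) = -9.618%, loss ≈ 6859 × 9.618/100 ≈ 660.
Year 1991: gap = -2.1 × (8.83 - 4.11) = -9.912%, loss ≈ 6859 × 9.912/100 ≈ 680.
Total lost output = 485 + 363 + 421 + 660 + 680 = 2609 billion.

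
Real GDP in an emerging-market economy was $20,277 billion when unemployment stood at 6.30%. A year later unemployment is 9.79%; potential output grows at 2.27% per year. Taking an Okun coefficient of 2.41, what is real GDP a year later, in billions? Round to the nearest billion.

$19,032 billion

Δu = 9.79 - 6.3 = 3.49 points.
Okun's law (growth form): g_Y = g_Y* - β × Δu = 2.27 - 2.41 × (3.49) = 2.27 - 8.4109 = -6.1409%.
Real GDP in the next year = 20277 × (1 - 6.1409/100) = 20277 × 0.938591 ≈ 19032 billion.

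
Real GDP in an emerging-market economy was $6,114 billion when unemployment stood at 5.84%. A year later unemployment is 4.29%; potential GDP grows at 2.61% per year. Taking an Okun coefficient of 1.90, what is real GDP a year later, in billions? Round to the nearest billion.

Δu = 4.29 - 5.84 = -1.55 points.
Okun's law (growth form): g_Y = g_Y* - β × Δu = 2.61 - 1.90 × (-1.55) = 2.61 + 2.945 = 5.555%.
Real GDP in the next year = 6114 × (1 + 5.555/100) = 6114 × 1.05555 ≈ 6454 billion.

$6,454 billion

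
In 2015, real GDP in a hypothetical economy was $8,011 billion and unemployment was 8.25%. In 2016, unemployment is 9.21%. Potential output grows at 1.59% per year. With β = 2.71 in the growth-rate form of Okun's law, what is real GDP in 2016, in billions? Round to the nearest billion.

Δu = 9.21 - 8.25 = 0.96 points.
Okun's law (growth form): g_Y = g_Y* - β × Δu = 1.59 - 2.71 × (0.96) = 1.59 - 2.6016 = -1.0116%.
Real GDP in the next year = 8011 × (1 - 1.0116/100) = 8011 × 0.989884 ≈ 7930 billion.

$7,930 billion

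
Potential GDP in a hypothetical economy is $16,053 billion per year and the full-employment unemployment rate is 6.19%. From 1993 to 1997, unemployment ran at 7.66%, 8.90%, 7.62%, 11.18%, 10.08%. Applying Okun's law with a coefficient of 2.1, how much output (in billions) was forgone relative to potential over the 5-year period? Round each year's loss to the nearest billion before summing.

$4,885 billion

Year 1993: gap = -2.1 × (7.66 - 6.19) = -3.087%, loss ≈ 16053 × 3.087/100 ≈ 496.
Year 1994: gap = -2.1 × (8.9 - 6.19) = -5.691%, loss ≈ 16053 × 5.691/100 ≈ 914.
Year 1995: gap = -2.1 × (7.62 - 6.19) = -3.003%, loss ≈ 16053 × 3.003/100 ≈ 482.
Year 1996: gap = -2.1 × (11.18 - 6.19) = -10.479%, loss ≈ 16053 × 10.479/100 ≈ 1682.
Year 1997: gap = -2.1 × (10.08 - 6.19) = -8.169%, loss ≈ 16053 × 8.169/100 ≈ 1311.
Total lost output = 496 + 914 + 482 + 1682 + 1311 = 4885 billion.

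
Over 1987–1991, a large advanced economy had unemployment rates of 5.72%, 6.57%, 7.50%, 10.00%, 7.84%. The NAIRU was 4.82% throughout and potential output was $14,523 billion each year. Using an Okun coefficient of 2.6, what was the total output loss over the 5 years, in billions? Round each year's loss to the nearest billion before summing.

$5,109 billion

Year 1987: gap = -2.6 × (5.72 - 4.82) = -2.34%, loss ≈ 14523 × 2.34/100 ≈ 340.
Year 1988: gap = -2.6 × (6.57 - 4.82) = -4.55%, loss ≈ 14523 × 4.55/100 ≈ 661.
Year 1989: gap = -2.6 × (7.5 - 4.82) = -6.968%, loss ≈ 14523 × 6.968/100 ≈ 1012.
Year 1990: gap = -2.6 × (10 - 4.82) = -13.468%, loss ≈ 14523 × 13.468/100 ≈ 1956.
Year 1991: gap = -2.6 × (7.84 - 4.82) = -7.852%, loss ≈ 14523 × 7.852/100 ≈ 1140.
Total lost output = 340 + 661 + 1012 + 1956 + 1140 = 5109 billion.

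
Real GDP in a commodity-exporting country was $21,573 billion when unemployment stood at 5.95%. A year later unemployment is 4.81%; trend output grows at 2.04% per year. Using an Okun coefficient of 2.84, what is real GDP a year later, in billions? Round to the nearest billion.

$22,712 billion

Δu = 4.81 - 5.95 = -1.14 points.
Okun's law (growth form): g_Y = g_Y* - β × Δu = 2.04 - 2.84 × (-1.14) = 2.04 + 3.2376 = 5.2776%.
Real GDP in the next year = 21573 × (1 + 5.2776/100) = 21573 × 1.052776 ≈ 22712 billion.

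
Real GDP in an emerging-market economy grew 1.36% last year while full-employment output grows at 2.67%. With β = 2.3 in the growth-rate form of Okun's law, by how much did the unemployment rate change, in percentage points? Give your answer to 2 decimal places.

0.57 percentage points

Growth-rate Okun's law: g_Y = g_Y* - β × Δu, so Δu = (g_Y* - g_Y)/β.
Δu = (2.67 - 1.36)/2.3 = 1.31/2.3 = 0.57 percentage points.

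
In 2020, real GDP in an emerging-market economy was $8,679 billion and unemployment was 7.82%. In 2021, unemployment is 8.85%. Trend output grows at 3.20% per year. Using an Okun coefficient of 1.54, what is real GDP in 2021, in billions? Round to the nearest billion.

$8,819 billion

Δu = 8.85 - 7.82 = 1.03 points.
Okun's law (growth form): g_Y = g_Y* - β × Δu = 3.20 - 1.54 × (1.03) = 3.2 - 1.5862 = 1.6138%.
Real GDP in the next year = 8679 × (1 + 1.6138/100) = 8679 × 1.016138 ≈ 8819 billion.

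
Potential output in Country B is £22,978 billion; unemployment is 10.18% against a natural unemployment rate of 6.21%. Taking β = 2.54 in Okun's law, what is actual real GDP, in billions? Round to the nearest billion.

£20,661 billion

Unemployment gap = 10.18 - 6.21 = 3.97 points, so the output gap is -2.54 × 3.97 = -10.0838%.
Actual GDP = 22978 × (1 - 10.0838/100) = 22978 × 0.899162 ≈ 20661 billion.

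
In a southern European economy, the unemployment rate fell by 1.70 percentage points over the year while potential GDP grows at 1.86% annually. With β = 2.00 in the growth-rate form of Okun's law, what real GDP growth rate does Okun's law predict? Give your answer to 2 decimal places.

Growth-rate Okun's law: g_Y = g_Y* - β × Δu.
g_Y = 1.86 - 2.00 × (-1.70) = 1.86 + 3.4 = 5.26%, i.e. 5.26% to 2 d.p.

5.26%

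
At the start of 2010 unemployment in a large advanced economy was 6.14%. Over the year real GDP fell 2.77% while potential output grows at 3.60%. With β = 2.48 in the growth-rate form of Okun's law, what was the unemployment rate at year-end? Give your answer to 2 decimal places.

Growth-rate Okun's law: g_Y = g_Y* - β × Δu, so Δu = (g_Y* - g_Y)/β.
Δu = (3.6 + 2.77)/2.48 = 6.37/2.48 = 2.57 percentage points.
Year-end unemployment = 6.14 + 2.57 = 8.71%.

8.71%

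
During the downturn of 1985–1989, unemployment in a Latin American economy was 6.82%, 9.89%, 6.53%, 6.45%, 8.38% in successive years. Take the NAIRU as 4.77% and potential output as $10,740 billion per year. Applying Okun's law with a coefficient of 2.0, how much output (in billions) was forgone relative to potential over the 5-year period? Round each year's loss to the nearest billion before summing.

Year 1985: gap = -2.0 × (6.82 - 4.77) = -4.1%, loss ≈ 10740 × 4.1/100 ≈ 440.
Year 1986: gap = -2.0 × (9.89 - 4.77) = -10.24%, loss ≈ 10740 × 10.24/100 ≈ 1100.
Year 1987: gap = -2.0 × (6.53 - 4.77) = -3.52%, loss ≈ 10740 × 3.52/100 ≈ 378.
Year 1988: gap = -2.0 × (6.45 - 4.77) = -3.36%, loss ≈ 10740 × 3.36/100 ≈ 361.
Year 1989: gap = -2.0 × (8.38 - 4.77) = -7.22%, loss ≈ 10740 × 7.22/100 ≈ 775.
Total lost output = 440 + 1100 + 378 + 361 + 775 = 3054 billion.

$3,054 billion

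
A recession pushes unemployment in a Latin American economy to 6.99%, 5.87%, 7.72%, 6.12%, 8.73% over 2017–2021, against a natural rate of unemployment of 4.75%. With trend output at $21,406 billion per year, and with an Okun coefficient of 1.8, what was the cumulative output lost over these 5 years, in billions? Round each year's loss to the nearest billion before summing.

Year 2017: gap = -1.8 × (6.99 - 4.75) = -4.032%, loss ≈ 21406 × 4.032/100 ≈ 863.
Year 2018: gap = -1.8 × (5.87 - 4.75) = -2.016%, loss ≈ 21406 × 2.016/100 ≈ 432.
Year 2019: gap = -1.8 × (7.72 - 4.75) = -5.346%, loss ≈ 21406 × 5.346/100 ≈ 1144.
Year 2020: gap = -1.8 × (6.12 - 4.75) = -2.466%, loss ≈ 21406 × 2.466/100 ≈ 528.
Year 2021: gap = -1.8 × (8.73 - 4.75) = -7.164%, loss ≈ 21406 × 7.164/100 ≈ 1534.
Total lost output = 863 + 432 + 1144 + 528 + 1534 = 4501 billion.

$4,501 billion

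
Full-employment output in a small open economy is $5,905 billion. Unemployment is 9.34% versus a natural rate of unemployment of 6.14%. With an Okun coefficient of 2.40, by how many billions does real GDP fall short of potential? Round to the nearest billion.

Output gap = -2.40 × (9.34 - 6.14) = -2.4 × 3.2 = -7.68%.
Actual GDP ≈ 5905 × 0.9232 ≈ 5451 billion, so the shortfall is 5905 - 5451 = 454 billion.

$454 billion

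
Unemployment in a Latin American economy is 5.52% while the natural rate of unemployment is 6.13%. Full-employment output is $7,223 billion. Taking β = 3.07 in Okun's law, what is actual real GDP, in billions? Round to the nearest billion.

Unemployment gap = 5.52 - 6.13 = -0.61 points, so the output gap is -3.07 × (-0.61) = 1.8727%.
Actual GDP = 7223 × (1 + 1.8727/100) = 7223 × 1.018727 ≈ 7358 billion.

$7,358 billion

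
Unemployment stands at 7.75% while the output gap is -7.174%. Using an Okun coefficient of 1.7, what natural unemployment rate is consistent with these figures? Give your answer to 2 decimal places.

3.53%

From Okun's law, u - u* = -(output gap)/β = -(-7.174)/1.7 = 4.22 points.
So u* = 7.75 - 4.22 = 3.53%.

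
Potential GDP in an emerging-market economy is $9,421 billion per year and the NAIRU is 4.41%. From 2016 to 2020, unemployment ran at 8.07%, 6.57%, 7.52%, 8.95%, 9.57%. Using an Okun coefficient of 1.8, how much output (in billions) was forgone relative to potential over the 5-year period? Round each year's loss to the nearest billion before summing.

Year 2016: gap = -1.8 × (8.07 - 4.41) = -6.588%, loss ≈ 9421 × 6.588/100 ≈ 621.
Year 2017: gap = -1.8 × (6.57 - 4.41) = -3.888%, loss ≈ 9421 × 3.888/100 ≈ 366.
Year 2018: gap = -1.8 × (7.52 - 4.41) = -5.598%, loss ≈ 9421 × 5.598/100 ≈ 527.
Year 2019: gap = -1.8 × (8.95 - 4.41) = -8.172%, loss ≈ 9421 × 8.172/100 ≈ 770.
Year 2020: gap = -1.8 × (9.57 - 4.41) = -9.288%, loss ≈ 9421 × 9.288/100 ≈ 875.
Total lost output = 621 + 366 + 527 + 770 + 875 = 3159 billion.

$3,159 billion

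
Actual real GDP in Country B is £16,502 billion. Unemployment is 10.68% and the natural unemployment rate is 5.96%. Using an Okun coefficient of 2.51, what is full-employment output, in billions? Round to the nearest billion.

Unemployment gap = 10.68 - 5.96 = 4.72 points, so output gap = -2.51 × 4.72 = -11.8472%.
Since Y = Y* × (1 + gap/100), Y* = 16502/0.881528 ≈ 18720 billion.

£18,720 billion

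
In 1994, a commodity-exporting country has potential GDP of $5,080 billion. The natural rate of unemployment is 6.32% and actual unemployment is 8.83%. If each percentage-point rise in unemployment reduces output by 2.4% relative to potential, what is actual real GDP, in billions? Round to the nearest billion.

$4,774 billion

Unemployment gap = 8.83 - 6.32 = 2.51 points, so the output gap is -2.4 × 2.51 = -6.024%.
Actual GDP = 5080 × (1 - 6.024/100) = 5080 × 0.93976 ≈ 4774 billion.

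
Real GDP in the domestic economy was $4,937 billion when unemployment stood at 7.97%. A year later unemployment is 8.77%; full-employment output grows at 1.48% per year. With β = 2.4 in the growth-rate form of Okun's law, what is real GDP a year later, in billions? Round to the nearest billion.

$4,915 billion

Δu = 8.77 - 7.97 = 0.8 points.
Okun's law (growth form): g_Y = g_Y* - β × Δu = 1.48 - 2.4 × (0.80) = 1.48 - 1.92 = -0.44%.
Real GDP in the next year = 4937 × (1 - 0.44/100) = 4937 × 0.9956 ≈ 4915 billion.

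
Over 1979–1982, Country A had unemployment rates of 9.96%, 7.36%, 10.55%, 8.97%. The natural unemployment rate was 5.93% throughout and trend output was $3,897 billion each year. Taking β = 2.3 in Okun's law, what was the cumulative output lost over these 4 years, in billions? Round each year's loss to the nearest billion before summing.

Year 1979: gap = -2.3 × (9.96 - 5.93) = -9.269%, loss ≈ 3897 × 9.269/100 ≈ 361.
Year 1980: gap = -2.3 × (7.36 - 5.93) = -3.289%, loss ≈ 3897 × 3.289/100 ≈ 128.
Year 1981: gap = -2.3 × (10.55 - 5.93) = -10.626%, loss ≈ 3897 × 10.626/100 ≈ 414.
Year 1982: gap = -2.3 × (8.97 - 5.93) = -6.992%, loss ≈ 3897 × 6.992/100 ≈ 272.
Total lost output = 361 + 128 + 414 + 272 = 1175 billion.

$1,175 billion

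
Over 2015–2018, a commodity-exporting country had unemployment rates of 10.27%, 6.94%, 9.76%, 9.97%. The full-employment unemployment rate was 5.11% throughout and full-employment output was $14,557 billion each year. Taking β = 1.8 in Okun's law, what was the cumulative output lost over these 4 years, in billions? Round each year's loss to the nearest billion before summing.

$4,323 billion

Year 2015: gap = -1.8 × (10.27 - 5.11) = -9.288%, loss ≈ 14557 × 9.288/100 ≈ 1352.
Year 2016: gap = -1.8 × (6.94 - 5.11) = -3.294%, loss ≈ 14557 × 3.294/100 ≈ 480.
Year 2017: gap = -1.8 × (9.76 - 5.11) = -8.37%, loss ≈ 14557 × 8.37/100 ≈ 1218.
Year 2018: gap = -1.8 × (9.97 - 5.11) = -8.748%, loss ≈ 14557 × 8.748/100 ≈ 1273.
Total lost output = 1352 + 480 + 1218 + 1273 = 4323 billion.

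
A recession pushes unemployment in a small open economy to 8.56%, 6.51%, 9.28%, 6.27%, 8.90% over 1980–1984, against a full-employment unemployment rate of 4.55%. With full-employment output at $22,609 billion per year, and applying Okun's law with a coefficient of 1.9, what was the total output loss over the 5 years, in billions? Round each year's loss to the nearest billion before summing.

$7,205 billion

Year 1980: gap = -1.9 × (8.56 - 4.55) = -7.619%, loss ≈ 22609 × 7.619/100 ≈ 1723.
Year 1981: gap = -1.9 × (6.51 - 4.55) = -3.724%, loss ≈ 22609 × 3.724/100 ≈ 842.
Year 1982: gap = -1.9 × (9.28 - 4.55) = -8.987%, loss ≈ 22609 × 8.987/100 ≈ 2032.
Year 1983: gap = -1.9 × (6.27 - 4.55) = -3.268%, loss ≈ 22609 × 3.268/100 ≈ 739.
Year 1984: gap = -1.9 × (8.9 - 4.55) = -8.265%, loss ≈ 22609 × 8.265/100 ≈ 1869.
Total lost output = 1723 + 842 + 2032 + 739 + 1869 = 7205 billion.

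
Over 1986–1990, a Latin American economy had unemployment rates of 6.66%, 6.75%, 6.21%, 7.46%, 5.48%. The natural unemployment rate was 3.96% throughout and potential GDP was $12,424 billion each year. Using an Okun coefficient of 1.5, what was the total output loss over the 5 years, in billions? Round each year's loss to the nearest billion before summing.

Year 1986: gap = -1.5 × (6.66 - 3.96) = -4.05%, loss ≈ 12424 × 4.05/100 ≈ 503.
Year 1987: gap = -1.5 × (6.75 - 3.96) = -4.185%, loss ≈ 12424 × 4.185/100 ≈ 520.
Year 1988: gap = -1.5 × (6.21 - 3.96) = -3.375%, loss ≈ 12424 × 3.375/100 ≈ 419.
Year 1989: gap = -1.5 × (7.46 - 3.96) = -5.25%, loss ≈ 12424 × 5.25/100 ≈ 652.
Year 1990: gap = -1.5 × (5.48 - 3.96) = -2.28%, loss ≈ 12424 × 2.28/100 ≈ 283.
Total lost output = 503 + 520 + 419 + 652 + 283 = 2377 billion.

$2,377 billion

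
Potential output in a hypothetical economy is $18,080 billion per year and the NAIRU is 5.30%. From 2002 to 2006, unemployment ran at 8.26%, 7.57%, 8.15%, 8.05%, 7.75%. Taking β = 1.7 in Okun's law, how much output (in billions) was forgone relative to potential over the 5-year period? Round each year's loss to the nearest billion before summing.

$4,082 billion

Year 2002: gap = -1.7 × (8.26 - 5.3) = -5.032%, loss ≈ 18080 × 5.032/100 ≈ 910.
Year 2003: gap = -1.7 × (7.57 - 5.3) = -3.859%, loss ≈ 18080 × 3.859/100 ≈ 698.
Year 2004: gap = -1.7 × (8.15 - 5.3) = -4.845%, loss ≈ 18080 × 4.845/100 ≈ 876.
Year 2005: gap = -1.7 × (8.05 - 5.3) = -4.675%, loss ≈ 18080 × 4.675/100 ≈ 845.
Year 2006: gap = -1.7 × (7.75 - 5.3) = -4.165%, loss ≈ 18080 × 4.165/100 ≈ 753.
Total lost output = 910 + 698 + 876 + 845 + 753 = 4082 billion.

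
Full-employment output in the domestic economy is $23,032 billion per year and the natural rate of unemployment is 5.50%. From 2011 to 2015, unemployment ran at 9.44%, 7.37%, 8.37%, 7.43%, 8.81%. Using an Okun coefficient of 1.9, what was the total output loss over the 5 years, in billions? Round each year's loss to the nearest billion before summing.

$6,091 billion

Year 2011: gap = -1.9 × (9.44 - 5.5) = -7.486%, loss ≈ 23032 × 7.486/100 ≈ 1724.
Year 2012: gap = -1.9 × (7.37 - 5.5) = -3.553%, loss ≈ 23032 × 3.553/100 ≈ 818.
Year 2013: gap = -1.9 × (8.37 - 5.5) = -5.453%, loss ≈ 23032 × 5.453/100 ≈ 1256.
Year 2014: gap = -1.9 × (7.43 - 5.5) = -3.667%, loss ≈ 23032 × 3.667/100 ≈ 845.
Year 2015: gap = -1.9 × (8.81 - 5.5) = -6.289%, loss ≈ 23032 × 6.289/100 ≈ 1448.
Total lost output = 1724 + 818 + 1256 + 845 + 1448 = 6091 billion.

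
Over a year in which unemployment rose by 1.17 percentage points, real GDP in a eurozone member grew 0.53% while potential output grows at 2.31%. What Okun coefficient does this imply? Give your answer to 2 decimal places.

Growth form: g_Y = g_Y* - β × Δu, so β = (g_Y* - g_Y)/Δu.
β = (2.31 - 0.53)/1.17 = 1.78/1.17 = 1.52.

β ≈ 1.52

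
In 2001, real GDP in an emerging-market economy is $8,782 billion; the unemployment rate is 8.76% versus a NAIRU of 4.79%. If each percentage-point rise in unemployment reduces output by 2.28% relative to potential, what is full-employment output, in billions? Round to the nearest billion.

Unemployment gap = 8.76 - 4.79 = 3.97 points, so output gap = -2.28 × 3.97 = -9.0516%.
Since Y = Y* × (1 + gap/100), Y* = 8782/0.909484 ≈ 9656 billion.

$9,656 billion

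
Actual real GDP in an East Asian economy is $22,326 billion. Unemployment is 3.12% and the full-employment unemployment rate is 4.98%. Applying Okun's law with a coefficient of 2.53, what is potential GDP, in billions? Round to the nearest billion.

Unemployment gap = 3.12 - 4.98 = -1.86 points, so output gap = -2.53 × (-1.86) = 4.7058%.
Since Y = Y* × (1 + gap/100), Y* = 22326/1.047058 ≈ 21323 billion.

$21,323 billion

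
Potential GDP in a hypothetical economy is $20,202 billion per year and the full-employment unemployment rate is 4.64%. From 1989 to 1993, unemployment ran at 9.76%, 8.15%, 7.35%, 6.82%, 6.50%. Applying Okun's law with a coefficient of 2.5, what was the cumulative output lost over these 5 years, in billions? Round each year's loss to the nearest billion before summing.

$7,768 billion

Year 1989: gap = -2.5 × (9.76 - 4.64) = -12.8%, loss ≈ 20202 × 12.8/100 ≈ 2586.
Year 1990: gap = -2.5 × (8.15 - 4.64) = -8.775%, loss ≈ 20202 × 8.775/100 ≈ 1773.
Year 1991: gap = -2.5 × (7.35 - 4.64) = -6.775%, loss ≈ 20202 × 6.775/100 ≈ 1369.
Year 1992: gap = -2.5 × (6.82 - 4.64) = -5.45%, loss ≈ 20202 × 5.45/100 ≈ 1101.
Year 1993: gap = -2.5 × (6.5 - 4.64) = -4.65%, loss ≈ 20202 × 4.65/100 ≈ 939.
Total lost output = 2586 + 1773 + 1369 + 1101 + 939 = 7768 billion.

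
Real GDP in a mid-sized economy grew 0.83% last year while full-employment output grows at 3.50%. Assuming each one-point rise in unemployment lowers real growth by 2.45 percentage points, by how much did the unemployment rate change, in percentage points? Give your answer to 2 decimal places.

1.09 percentage points

Growth-rate Okun's law: g_Y = g_Y* - β × Δu, so Δu = (g_Y* - g_Y)/β.
Δu = (3.5 - 0.83)/2.45 = 2.67/2.45 = 1.09 percentage points.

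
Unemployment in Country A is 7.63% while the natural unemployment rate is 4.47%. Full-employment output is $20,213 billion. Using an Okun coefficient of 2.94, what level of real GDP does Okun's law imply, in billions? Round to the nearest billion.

$18,335 billion

Unemployment gap = 7.63 - 4.47 = 3.16 points, so the output gap is -2.94 × 3.16 = -9.2904%.
Actual GDP = 20213 × (1 - 9.2904/100) = 20213 × 0.907096 ≈ 18335 billion.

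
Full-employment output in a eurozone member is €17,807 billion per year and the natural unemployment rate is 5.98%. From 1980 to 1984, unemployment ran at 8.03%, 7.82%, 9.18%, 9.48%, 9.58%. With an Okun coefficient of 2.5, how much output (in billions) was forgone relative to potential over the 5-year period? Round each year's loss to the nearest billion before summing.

Year 1980: gap = -2.5 × (8.03 - 5.98) = -5.125%, loss ≈ 17807 × 5.125/100 ≈ 913.
Year 1981: gap = -2.5 × (7.82 - 5.98) = -4.6%, loss ≈ 17807 × 4.6/100 ≈ 819.
Year 1982: gap = -2.5 × (9.18 - 5.98) = -8%, loss ≈ 17807 × 8/100 ≈ 1425.
Year 1983: gap = -2.5 × (9.48 - 5.98) = -8.75%, loss ≈ 17807 × 8.75/100 ≈ 1558.
Year 1984: gap = -2.5 × (9.58 - 5.98) = -9%, loss ≈ 17807 × 9/100 ≈ 1603.
Total lost output = 913 + 819 + 1425 + 1558 + 1603 = 6318 billion.

€6,318 billion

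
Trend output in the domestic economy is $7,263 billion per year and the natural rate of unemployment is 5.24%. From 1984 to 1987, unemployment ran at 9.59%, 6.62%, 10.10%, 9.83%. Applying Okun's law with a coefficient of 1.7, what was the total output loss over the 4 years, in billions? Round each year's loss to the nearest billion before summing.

Year 1984: gap = -1.7 × (9.59 - 5.24) = -7.395%, loss ≈ 7263 × 7.395/100 ≈ 537.
Year 1985: gap = -1.7 × (6.62 - 5.24) = -2.346%, loss ≈ 7263 × 2.346/100 ≈ 170.
Year 1986: gap = -1.7 × (10.1 - 5.24) = -8.262%, loss ≈ 7263 × 8.262/100 ≈ 600.
Year 1987: gap = -1.7 × (9.83 - 5.24) = -7.803%, loss ≈ 7263 × 7.803/100 ≈ 567.
Total lost output = 537 + 170 + 600 + 567 = 1874 billion.

$1,874 billion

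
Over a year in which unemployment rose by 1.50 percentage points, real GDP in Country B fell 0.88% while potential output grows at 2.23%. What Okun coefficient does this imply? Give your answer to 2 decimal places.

β ≈ 2.07

Growth form: g_Y = g_Y* - β × Δu, so β = (g_Y* - g_Y)/Δu.
β = (2.23 + 0.88)/1.50 = 3.11/1.50 = 2.07.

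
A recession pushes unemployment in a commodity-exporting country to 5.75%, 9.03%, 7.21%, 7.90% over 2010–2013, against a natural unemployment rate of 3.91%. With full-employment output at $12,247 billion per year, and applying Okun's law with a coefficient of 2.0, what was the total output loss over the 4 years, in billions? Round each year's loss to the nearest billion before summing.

Year 2010: gap = -2.0 × (5.75 - 3.91) = -3.68%, loss ≈ 12247 × 3.68/100 ≈ 451.
Year 2011: gap = -2.0 × (9.03 - 3.91) = -10.24%, loss ≈ 12247 × 10.24/100 ≈ 1254.
Year 2012: gap = -2.0 × (7.21 - 3.91) = -6.6%, loss ≈ 12247 × 6.6/100 ≈ 808.
Year 2013: gap = -2.0 × (7.9 - 3.91) = -7.98%, loss ≈ 12247 × 7.98/100 ≈ 977.
Total lost output = 451 + 1254 + 808 + 977 = 3490 billion.

$3,490 billion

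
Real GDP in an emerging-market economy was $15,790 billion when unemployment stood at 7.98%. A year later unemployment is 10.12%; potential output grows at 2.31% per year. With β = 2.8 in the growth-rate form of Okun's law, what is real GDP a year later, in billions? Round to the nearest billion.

Δu = 10.12 - 7.98 = 2.14 points.
Okun's law (growth form): g_Y = g_Y* - β × Δu = 2.31 - 2.8 × (2.14) = 2.31 - 5.992 = -3.682%.
Real GDP in the next year = 15790 × (1 - 3.682/100) = 15790 × 0.96318 ≈ 15209 billion.

$15,209 billion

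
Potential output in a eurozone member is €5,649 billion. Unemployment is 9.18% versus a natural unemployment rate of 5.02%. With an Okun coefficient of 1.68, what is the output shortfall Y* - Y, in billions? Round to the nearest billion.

Output gap = -1.68 × (9.18 - 5.02) = -1.68 × 4.16 = -6.9888%.
Actual GDP ≈ 5649 × 0.930112 ≈ 5254 billion, so the shortfall is 5649 - 5254 = 395 billion.

€395 billion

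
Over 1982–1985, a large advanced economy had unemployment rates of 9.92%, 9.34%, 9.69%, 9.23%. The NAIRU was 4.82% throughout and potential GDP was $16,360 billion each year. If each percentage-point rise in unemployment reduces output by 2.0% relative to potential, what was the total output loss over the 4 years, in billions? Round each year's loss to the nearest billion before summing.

Year 1982: gap = -2.0 × (9.92 - 4.82) = -10.2%, loss ≈ 16360 × 10.2/100 ≈ 1669.
Year 1983: gap = -2.0 × (9.34 - 4.82) = -9.04%, loss ≈ 16360 × 9.04/100 ≈ 1479.
Year 1984: gap = -2.0 × (9.69 - 4.82) = -9.74%, loss ≈ 16360 × 9.74/100 ≈ 1593.
Year 1985: gap = -2.0 × (9.23 - 4.82) = -8.82%, loss ≈ 16360 × 8.82/100 ≈ 1443.
Total lost output = 1669 + 1479 + 1593 + 1443 = 6184 billion.

$6,184 billion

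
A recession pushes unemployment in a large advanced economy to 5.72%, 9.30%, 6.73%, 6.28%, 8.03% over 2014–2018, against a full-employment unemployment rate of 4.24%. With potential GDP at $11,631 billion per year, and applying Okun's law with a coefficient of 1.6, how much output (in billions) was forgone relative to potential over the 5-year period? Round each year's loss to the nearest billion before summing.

$2,765 billion

Year 2014: gap = -1.6 × (5.72 - 4.24) = -2.368%, loss ≈ 11631 × 2.368/100 ≈ 275.
Year 2015: gap = -1.6 × (9.3 - 4.24) = -8.096%, loss ≈ 11631 × 8.096/100 ≈ 942.
Year 2016: gap = -1.6 × (6.73 - 4.24) = -3.984%, loss ≈ 11631 × 3.984/100 ≈ 463.
Year 2017: gap = -1.6 × (6.28 - 4.24) = -3.264%, loss ≈ 11631 × 3.264/100 ≈ 380.
Year 2018: gap = -1.6 × (8.03 - 4.24) = -6.064%, loss ≈ 11631 × 6.064/100 ≈ 705.
Total lost output = 275 + 942 + 463 + 380 + 705 = 2765 billion.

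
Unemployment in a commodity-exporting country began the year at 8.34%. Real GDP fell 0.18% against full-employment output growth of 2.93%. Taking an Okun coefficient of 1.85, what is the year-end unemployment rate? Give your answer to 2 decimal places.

10.02%

Growth-rate Okun's law: g_Y = g_Y* - β × Δu, so Δu = (g_Y* - g_Y)/β.
Δu = (2.93 + 0.18)/1.85 = 3.11/1.85 = 1.68 percentage points.
Year-end unemployment = 8.34 + 1.68 = 10.02%.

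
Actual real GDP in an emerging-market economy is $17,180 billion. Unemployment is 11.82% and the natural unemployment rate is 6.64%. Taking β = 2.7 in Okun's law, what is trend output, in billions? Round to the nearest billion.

Unemployment gap = 11.82 - 6.64 = 5.18 points, so output gap = -2.7 × 5.18 = -13.986%.
Since Y = Y* × (1 + gap/100), Y* = 17180/0.86014 ≈ 19973 billion.

$19,973 billion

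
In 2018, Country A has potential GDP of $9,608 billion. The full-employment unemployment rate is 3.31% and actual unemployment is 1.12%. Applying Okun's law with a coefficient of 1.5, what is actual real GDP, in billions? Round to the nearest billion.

Unemployment gap = 1.12 - 3.31 = -2.19 points, so the output gap is -1.5 × (-2.19) = 3.285%.
Actual GDP = 9608 × (1 + 3.285/100) = 9608 × 1.03285 ≈ 9924 billion.

$9,924 billion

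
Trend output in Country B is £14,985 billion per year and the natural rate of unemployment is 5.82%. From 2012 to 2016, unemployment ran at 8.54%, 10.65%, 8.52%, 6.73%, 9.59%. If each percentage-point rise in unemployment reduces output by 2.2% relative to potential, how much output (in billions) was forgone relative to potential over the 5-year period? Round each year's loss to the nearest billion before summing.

Year 2012: gap = -2.2 × (8.54 - 5.82) = -5.984%, loss ≈ 14985 × 5.984/100 ≈ 897.
Year 2013: gap = -2.2 × (10.65 - 5.82) = -10.626%, loss ≈ 14985 × 10.626/100 ≈ 1592.
Year 2014: gap = -2.2 × (8.52 - 5.82) = -5.94%, loss ≈ 14985 × 5.94/100 ≈ 890.
Year 2015: gap = -2.2 × (6.73 - 5.82) = -2.002%, loss ≈ 14985 × 2.002/100 ≈ 300.
Year 2016: gap = -2.2 × (9.59 - 5.82) = -8.294%, loss ≈ 14985 × 8.294/100 ≈ 1243.
Total lost output = 897 + 1592 + 890 + 300 + 1243 = 4922 billion.

£4,922 billion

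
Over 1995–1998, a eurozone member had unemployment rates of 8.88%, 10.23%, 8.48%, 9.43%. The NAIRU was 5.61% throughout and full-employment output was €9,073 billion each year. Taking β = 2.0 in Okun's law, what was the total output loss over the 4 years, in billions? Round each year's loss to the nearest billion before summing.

Year 1995: gap = -2.0 × (8.88 - 5.61) = -6.54%, loss ≈ 9073 × 6.54/100 ≈ 593.
Year 1996: gap = -2.0 × (10.23 - 5.61) = -9.24%, loss ≈ 9073 × 9.24/100 ≈ 838.
Year 1997: gap = -2.0 × (8.48 - 5.61) = -5.74%, loss ≈ 9073 × 5.74/100 ≈ 521.
Year 1998: gap = -2.0 × (9.43 - 5.61) = -7.64%, loss ≈ 9073 × 7.64/100 ≈ 693.
Total lost output = 593 + 838 + 521 + 693 = 2645 billion.

€2,645 billion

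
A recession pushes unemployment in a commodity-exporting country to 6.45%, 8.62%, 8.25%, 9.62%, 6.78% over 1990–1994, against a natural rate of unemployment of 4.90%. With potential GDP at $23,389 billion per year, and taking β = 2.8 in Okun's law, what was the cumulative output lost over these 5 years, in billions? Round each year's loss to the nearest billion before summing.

$9,967 billion

Year 1990: gap = -2.8 × (6.45 - 4.9) = -4.34%, loss ≈ 23389 × 4.34/100 ≈ 1015.
Year 1991: gap = -2.8 × (8.62 - 4.9) = -10.416%, loss ≈ 23389 × 10.416/100 ≈ 2436.
Year 1992: gap = -2.8 × (8.25 - 4.9) = -9.38%, loss ≈ 23389 × 9.38/100 ≈ 2194.
Year 1993: gap = -2.8 × (9.62 - 4.9) = -13.216%, loss ≈ 23389 × 13.216/100 ≈ 3091.
Year 1994: gap = -2.8 × (6.78 - 4.9) = -5.264%, loss ≈ 23389 × 5.264/100 ≈ 1231.
Total lost output = 1015 + 2436 + 2194 + 3091 + 1231 = 9967 billion.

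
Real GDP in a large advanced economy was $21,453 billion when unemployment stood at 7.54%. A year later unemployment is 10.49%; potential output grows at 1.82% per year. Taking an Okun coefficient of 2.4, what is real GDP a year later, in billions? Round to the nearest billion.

Δu = 10.49 - 7.54 = 2.95 points.
Okun's law (growth form): g_Y = g_Y* - β × Δu = 1.82 - 2.4 × (2.95) = 1.82 - 7.08 = -5.26%.
Real GDP in the next year = 21453 × (1 - 5.26/100) = 21453 × 0.9474 ≈ 20325 billion.

$20,325 billion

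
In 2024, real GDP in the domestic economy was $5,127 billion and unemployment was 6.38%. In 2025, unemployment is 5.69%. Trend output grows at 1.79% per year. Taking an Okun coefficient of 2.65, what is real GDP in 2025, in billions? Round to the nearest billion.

Δu = 5.69 - 6.38 = -0.69 points.
Okun's law (growth form): g_Y = g_Y* - β × Δu = 1.79 - 2.65 × (-0.69) = 1.79 + 1.8285 = 3.6185%.
Real GDP in the next year = 5127 × (1 + 3.6185/100) = 5127 × 1.036185 ≈ 5313 billion.

$5,313 billion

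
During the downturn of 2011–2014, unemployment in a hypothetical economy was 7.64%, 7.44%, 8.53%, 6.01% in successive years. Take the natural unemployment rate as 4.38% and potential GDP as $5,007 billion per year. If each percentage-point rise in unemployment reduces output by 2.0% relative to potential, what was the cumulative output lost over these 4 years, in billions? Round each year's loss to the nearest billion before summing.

Year 2011: gap = -2.0 × (7.64 - 4.38) = -6.52%, loss ≈ 5007 × 6.52/100 ≈ 326.
Year 2012: gap = -2.0 × (7.44 - 4.38) = -6.12%, loss ≈ 5007 × 6.12/100 ≈ 306.
Year 2013: gap = -2.0 × (8.53 - 4.38) = -8.3%, loss ≈ 5007 × 8.3/100 ≈ 416.
Year 2014: gap = -2.0 × (6.01 - 4.38) = -3.26%, loss ≈ 5007 × 3.26/100 ≈ 163.
Total lost output = 326 + 306 + 416 + 163 = 1211 billion.

$1,211 billion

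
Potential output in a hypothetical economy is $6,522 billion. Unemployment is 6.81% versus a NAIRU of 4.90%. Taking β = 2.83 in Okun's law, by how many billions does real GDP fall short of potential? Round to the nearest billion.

$353 billion

Output gap = -2.83 × (6.81 - 4.9) = -2.83 × 1.91 = -5.4053%.
Actual GDP ≈ 6522 × 0.945947 ≈ 6169 billion, so the shortfall is 6522 - 6169 = 353 billion.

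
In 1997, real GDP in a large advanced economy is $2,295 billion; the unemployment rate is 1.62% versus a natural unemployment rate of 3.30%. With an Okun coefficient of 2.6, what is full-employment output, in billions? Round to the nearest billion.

Unemployment gap = 1.62 - 3.3 = -1.68 points, so output gap = -2.6 × (-1.68) = 4.368%.
Since Y = Y* × (1 + gap/100), Y* = 2295/1.04368 ≈ 2199 billion.

$2,199 billion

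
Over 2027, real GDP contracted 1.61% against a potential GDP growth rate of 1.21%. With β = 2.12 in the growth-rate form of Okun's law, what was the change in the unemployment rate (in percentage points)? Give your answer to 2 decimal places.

Growth-rate Okun's law: g_Y = g_Y* - β × Δu, so Δu = (g_Y* - g_Y)/β.
Δu = (1.21 + 1.61)/2.12 = 2.82/2.12 = 1.33 percentage points.

1.33 percentage points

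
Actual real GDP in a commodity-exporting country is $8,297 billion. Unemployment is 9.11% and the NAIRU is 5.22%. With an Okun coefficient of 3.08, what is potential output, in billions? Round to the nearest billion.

Unemployment gap = 9.11 - 5.22 = 3.89 points, so output gap = -3.08 × 3.89 = -11.9812%.
Since Y = Y* × (1 + gap/100), Y* = 8297/0.880188 ≈ 9426 billion.

$9,426 billion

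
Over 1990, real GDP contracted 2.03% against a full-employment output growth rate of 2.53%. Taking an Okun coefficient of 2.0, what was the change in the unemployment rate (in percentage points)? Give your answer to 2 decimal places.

Growth-rate Okun's law: g_Y = g_Y* - β × Δu, so Δu = (g_Y* - g_Y)/β.
Δu = (2.53 + 2.03)/2.0 = 4.56/2.0 = 2.28 percentage points.

2.28 percentage points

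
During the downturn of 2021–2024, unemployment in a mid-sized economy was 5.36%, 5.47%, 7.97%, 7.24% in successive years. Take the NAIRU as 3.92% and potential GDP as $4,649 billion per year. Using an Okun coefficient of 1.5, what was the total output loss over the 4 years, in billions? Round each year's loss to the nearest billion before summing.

Year 2021: gap = -1.5 × (5.36 - 3.92) = -2.16%, loss ≈ 4649 × 2.16/100 ≈ 100.
Year 2022: gap = -1.5 × (5.47 - 3.92) = -2.325%, loss ≈ 4649 × 2.325/100 ≈ 108.
Year 2023: gap = -1.5 × (7.97 - 3.92) = -6.075%, loss ≈ 4649 × 6.075/100 ≈ 282.
Year 2024: gap = -1.5 × (7.24 - 3.92) = -4.98%, loss ≈ 4649 × 4.98/100 ≈ 232.
Total lost output = 100 + 108 + 282 + 232 = 722 billion.

$722 billion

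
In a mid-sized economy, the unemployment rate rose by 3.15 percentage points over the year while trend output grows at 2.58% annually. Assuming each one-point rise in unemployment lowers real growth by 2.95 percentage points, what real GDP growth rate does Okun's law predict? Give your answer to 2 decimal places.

-6.71%

Growth-rate Okun's law: g_Y = g_Y* - β × Δu.
g_Y = 2.58 - 2.95 × (3.15) = 2.58 - 9.2925 = -6.7125%, i.e. -6.71% to 2 d.p.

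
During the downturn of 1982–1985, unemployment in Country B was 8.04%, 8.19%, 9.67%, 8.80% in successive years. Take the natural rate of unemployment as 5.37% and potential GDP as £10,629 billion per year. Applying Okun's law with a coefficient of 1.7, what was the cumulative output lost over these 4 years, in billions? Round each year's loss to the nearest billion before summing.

£2,389 billion

Year 1982: gap = -1.7 × (8.04 - 5.37) = -4.539%, loss ≈ 10629 × 4.539/100 ≈ 482.
Year 1983: gap = -1.7 × (8.19 - 5.37) = -4.794%, loss ≈ 10629 × 4.794/100 ≈ 510.
Year 1984: gap = -1.7 × (9.67 - 5.37) = -7.31%, loss ≈ 10629 × 7.31/100 ≈ 777.
Year 1985: gap = -1.7 × (8.8 - 5.37) = -5.831%, loss ≈ 10629 × 5.831/100 ≈ 620.
Total lost output = 482 + 510 + 777 + 620 = 2389 billion.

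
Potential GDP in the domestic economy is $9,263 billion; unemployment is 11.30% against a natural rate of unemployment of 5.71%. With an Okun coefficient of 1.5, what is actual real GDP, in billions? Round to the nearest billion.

$8,486 billion

Unemployment gap = 11.3 - 5.71 = 5.59 points, so the output gap is -1.5 × 5.59 = -8.385%.
Actual GDP = 9263 × (1 - 8.385/100) = 9263 × 0.91615 ≈ 8486 billion.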